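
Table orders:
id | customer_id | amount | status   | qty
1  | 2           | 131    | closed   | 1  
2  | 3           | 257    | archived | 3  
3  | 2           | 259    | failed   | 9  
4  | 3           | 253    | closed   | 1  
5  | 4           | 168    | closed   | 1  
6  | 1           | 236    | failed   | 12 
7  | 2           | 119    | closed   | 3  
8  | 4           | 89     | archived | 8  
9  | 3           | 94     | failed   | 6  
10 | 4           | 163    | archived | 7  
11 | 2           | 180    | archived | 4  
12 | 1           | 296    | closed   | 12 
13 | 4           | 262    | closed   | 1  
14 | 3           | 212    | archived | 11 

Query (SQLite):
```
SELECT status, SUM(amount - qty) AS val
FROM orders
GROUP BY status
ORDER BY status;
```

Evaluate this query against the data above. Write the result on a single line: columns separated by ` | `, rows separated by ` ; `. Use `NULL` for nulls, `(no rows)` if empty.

archived | 868 ; closed | 1210 ; failed | 562

For each row compute amount - qty.
Group by status; take SUM of the expression per group.
  archived: ids {2, 8, 10, 11, 14} → SUM(amount - qty)=868
  closed: ids {1, 4, 5, 7, 12, 13} → SUM(amount - qty)=1210
  failed: ids {3, 6, 9} → SUM(amount - qty)=562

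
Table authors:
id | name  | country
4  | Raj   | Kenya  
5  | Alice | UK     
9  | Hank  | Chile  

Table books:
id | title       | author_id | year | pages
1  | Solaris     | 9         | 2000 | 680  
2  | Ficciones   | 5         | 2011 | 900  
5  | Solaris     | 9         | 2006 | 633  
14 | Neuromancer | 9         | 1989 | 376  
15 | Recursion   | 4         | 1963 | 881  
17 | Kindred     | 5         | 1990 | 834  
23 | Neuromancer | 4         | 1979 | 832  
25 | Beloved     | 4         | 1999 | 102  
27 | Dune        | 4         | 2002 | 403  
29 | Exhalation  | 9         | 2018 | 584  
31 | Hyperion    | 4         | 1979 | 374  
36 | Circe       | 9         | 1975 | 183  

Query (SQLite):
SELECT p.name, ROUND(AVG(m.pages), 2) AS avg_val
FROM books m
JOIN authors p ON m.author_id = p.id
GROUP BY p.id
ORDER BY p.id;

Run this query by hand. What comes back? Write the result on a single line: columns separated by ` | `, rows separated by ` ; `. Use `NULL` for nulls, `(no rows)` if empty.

Join each books row to its authors via author_id.
Group joined rows by authors.id; compute ROUND(AVG(m.pages), 2) per group.
  4: ids {15, 23, 25, 27, 31} → ROUND(AVG(m.pages), 2)=518.4
  5: ids {2, 17} → ROUND(AVG(m.pages), 2)=867
  9: ids {1, 5, 14, 29, 36} → ROUND(AVG(m.pages), 2)=491.2

Raj | 518.4 ; Alice | 867 ; Hank | 491.2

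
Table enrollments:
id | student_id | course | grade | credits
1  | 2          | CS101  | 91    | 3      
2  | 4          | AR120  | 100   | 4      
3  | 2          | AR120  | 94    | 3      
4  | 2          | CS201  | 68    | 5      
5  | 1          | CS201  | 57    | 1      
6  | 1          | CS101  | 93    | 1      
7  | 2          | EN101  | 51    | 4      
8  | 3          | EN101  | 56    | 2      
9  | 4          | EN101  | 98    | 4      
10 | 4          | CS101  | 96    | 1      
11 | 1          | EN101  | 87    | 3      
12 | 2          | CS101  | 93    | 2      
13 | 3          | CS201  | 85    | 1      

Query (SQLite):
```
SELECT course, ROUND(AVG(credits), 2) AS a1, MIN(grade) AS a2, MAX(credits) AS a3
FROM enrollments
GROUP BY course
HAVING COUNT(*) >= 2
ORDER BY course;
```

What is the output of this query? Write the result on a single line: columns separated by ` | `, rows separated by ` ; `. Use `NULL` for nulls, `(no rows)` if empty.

AR120 | 3.5 | 94 | 4 ; CS101 | 1.75 | 91 | 3 ; CS201 | 2.33 | 57 | 5 ; EN101 | 3.25 | 51 | 4

Group enrollments by course.
Per group compute: ROUND(AVG(credits), 2), MIN(grade), MAX(credits).
HAVING: drop groups with fewer than 2 rows.
  AR120: ids {2, 3} → ROUND(AVG(credits), 2)=3.5, MIN(grade)=94, MAX(credits)=4
  CS101: ids {1, 6, 10, 12} → ROUND(AVG(credits), 2)=1.75, MIN(grade)=91, MAX(credits)=3
  CS201: ids {4, 5, 13} → ROUND(AVG(credits), 2)=2.33, MIN(grade)=57, MAX(credits)=5
  EN101: ids {7, 8, 9, 11} → ROUND(AVG(credits), 2)=3.25, MIN(grade)=51, MAX(credits)=4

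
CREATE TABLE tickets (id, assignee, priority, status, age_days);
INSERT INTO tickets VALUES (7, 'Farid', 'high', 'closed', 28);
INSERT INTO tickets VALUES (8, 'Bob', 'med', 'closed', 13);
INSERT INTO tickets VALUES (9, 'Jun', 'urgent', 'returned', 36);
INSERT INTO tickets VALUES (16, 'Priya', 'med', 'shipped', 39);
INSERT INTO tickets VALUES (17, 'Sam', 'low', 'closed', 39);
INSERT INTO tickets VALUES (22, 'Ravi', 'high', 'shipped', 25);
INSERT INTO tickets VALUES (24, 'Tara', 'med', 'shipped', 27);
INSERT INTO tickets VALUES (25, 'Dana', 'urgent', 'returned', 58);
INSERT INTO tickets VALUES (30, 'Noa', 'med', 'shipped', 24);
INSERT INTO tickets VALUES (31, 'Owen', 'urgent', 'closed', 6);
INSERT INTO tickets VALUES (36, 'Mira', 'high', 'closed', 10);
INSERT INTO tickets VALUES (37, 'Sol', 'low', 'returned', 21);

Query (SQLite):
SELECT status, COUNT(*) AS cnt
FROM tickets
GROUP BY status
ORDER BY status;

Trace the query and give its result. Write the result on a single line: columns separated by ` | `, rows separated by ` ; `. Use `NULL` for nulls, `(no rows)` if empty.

Partition tickets by status; compute COUNT(*) within each group.
  closed: ids {7, 8, 17, 31, 36} → COUNT(*)=5
  returned: ids {9, 25, 37} → COUNT(*)=3
  shipped: ids {16, 22, 24, 30} → COUNT(*)=4

closed | 5 ; returned | 3 ; shipped | 4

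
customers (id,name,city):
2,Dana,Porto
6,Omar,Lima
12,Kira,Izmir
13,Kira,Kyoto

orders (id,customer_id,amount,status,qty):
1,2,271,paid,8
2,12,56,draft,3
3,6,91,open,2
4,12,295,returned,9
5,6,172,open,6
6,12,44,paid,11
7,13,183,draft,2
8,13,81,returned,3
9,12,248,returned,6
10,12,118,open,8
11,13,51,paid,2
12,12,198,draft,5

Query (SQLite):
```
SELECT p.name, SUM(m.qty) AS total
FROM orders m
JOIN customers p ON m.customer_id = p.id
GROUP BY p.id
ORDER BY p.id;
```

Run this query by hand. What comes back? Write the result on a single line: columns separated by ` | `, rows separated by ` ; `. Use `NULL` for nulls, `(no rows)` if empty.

Dana | 8 ; Omar | 8 ; Kira | 42 ; Kira | 7

Join each orders row to its customers via customer_id.
Group joined rows by customers.id; compute SUM(m.qty) per group.
  2: ids {1} → SUM(m.qty)=8
  6: ids {3, 5} → SUM(m.qty)=8
  12: ids {2, 4, 6, 9, 10, 12} → SUM(m.qty)=42
  13: ids {7, 8, 11} → SUM(m.qty)=7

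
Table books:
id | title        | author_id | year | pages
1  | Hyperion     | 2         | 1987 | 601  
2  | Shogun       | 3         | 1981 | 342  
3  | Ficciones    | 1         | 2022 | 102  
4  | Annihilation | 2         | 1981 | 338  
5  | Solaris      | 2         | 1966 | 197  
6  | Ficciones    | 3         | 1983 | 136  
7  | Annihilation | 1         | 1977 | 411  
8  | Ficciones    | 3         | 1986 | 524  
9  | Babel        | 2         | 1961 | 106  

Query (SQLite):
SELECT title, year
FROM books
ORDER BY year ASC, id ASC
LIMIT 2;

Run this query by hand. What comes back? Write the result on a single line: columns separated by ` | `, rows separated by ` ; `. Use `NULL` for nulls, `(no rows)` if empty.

Babel | 1961 ; Solaris | 1966

Sort by year asc, tiebreak id asc: (1961, id=9), (1966, id=5), (1977, id=7), (1981, id=2), (1981, id=4) …. Take first 2.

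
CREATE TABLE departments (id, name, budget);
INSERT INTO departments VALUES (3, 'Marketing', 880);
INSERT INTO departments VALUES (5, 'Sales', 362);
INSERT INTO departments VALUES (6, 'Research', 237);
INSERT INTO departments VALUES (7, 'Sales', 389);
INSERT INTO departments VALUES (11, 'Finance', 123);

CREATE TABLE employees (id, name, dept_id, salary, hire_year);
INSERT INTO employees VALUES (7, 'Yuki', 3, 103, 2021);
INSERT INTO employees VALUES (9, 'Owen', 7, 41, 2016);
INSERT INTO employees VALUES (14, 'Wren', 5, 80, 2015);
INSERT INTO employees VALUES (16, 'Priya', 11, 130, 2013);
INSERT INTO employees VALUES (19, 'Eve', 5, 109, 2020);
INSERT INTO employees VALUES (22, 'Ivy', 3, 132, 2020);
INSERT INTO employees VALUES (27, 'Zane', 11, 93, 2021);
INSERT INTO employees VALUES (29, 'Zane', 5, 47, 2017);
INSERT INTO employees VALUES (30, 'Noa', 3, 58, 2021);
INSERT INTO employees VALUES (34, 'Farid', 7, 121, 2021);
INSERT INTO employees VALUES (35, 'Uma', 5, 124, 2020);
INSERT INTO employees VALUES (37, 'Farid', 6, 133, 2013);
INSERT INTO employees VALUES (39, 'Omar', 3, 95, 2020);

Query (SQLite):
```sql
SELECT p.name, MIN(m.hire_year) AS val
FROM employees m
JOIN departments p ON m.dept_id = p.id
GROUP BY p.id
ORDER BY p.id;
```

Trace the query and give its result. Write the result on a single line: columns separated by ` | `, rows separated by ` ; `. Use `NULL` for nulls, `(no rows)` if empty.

Join each employees row to its departments via dept_id.
Group joined rows by departments.id; compute MIN(m.hire_year) per group.
  3: ids {7, 22, 30, 39} → MIN(m.hire_year)=2020
  5: ids {14, 19, 29, 35} → MIN(m.hire_year)=2015
  6: ids {37} → MIN(m.hire_year)=2013
  7: ids {9, 34} → MIN(m.hire_year)=2016
  11: ids {16, 27} → MIN(m.hire_year)=2013

Marketing | 2020 ; Sales | 2015 ; Research | 2013 ; Sales | 2016 ; Finance | 2013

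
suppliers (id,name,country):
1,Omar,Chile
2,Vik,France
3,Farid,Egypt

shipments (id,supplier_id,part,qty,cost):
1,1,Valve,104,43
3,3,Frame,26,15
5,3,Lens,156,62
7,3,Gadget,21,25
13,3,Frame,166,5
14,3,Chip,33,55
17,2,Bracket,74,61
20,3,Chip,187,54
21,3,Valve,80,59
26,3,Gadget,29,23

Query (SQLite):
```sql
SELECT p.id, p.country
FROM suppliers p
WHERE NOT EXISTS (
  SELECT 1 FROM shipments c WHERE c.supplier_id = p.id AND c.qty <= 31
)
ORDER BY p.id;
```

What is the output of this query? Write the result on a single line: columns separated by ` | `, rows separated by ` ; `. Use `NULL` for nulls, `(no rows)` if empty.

1 | Chile ; 2 | France

For each suppliers row, check whether any shipments with matching supplier_id has qty <= 31.
Keep rows where that is false.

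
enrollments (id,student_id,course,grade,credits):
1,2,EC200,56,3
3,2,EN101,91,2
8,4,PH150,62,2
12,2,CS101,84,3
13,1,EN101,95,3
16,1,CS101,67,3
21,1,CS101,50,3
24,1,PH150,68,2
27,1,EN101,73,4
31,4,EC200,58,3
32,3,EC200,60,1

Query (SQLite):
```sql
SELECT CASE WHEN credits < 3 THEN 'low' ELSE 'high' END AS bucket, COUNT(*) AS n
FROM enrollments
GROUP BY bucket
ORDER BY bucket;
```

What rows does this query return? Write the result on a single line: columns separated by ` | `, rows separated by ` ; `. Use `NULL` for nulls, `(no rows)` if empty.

high | 7 ; low | 4

Bucket rows by credits < 3 → 'low' else 'high'; count each bucket.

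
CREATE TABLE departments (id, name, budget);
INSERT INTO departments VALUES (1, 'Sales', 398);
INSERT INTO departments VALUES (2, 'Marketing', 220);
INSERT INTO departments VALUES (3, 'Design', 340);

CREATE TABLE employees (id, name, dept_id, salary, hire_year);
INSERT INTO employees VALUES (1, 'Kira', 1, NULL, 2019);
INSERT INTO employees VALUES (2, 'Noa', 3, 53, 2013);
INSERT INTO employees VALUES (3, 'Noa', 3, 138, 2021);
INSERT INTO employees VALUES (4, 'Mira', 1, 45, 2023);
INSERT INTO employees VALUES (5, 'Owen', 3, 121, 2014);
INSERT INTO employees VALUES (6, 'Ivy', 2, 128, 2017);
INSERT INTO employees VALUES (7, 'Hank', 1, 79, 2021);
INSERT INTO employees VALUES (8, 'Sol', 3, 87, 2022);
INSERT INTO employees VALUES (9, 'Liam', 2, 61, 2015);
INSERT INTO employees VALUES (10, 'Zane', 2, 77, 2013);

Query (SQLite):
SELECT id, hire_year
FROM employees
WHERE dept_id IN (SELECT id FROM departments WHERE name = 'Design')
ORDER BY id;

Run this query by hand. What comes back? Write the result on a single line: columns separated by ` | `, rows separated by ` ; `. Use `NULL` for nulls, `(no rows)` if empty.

Inner query: departments.id where name = 'Design'.
Outer: keep employees rows whose dept_id is in that set.
Inner query → {3}

2 | 2013 ; 3 | 2021 ; 5 | 2014 ; 8 | 2022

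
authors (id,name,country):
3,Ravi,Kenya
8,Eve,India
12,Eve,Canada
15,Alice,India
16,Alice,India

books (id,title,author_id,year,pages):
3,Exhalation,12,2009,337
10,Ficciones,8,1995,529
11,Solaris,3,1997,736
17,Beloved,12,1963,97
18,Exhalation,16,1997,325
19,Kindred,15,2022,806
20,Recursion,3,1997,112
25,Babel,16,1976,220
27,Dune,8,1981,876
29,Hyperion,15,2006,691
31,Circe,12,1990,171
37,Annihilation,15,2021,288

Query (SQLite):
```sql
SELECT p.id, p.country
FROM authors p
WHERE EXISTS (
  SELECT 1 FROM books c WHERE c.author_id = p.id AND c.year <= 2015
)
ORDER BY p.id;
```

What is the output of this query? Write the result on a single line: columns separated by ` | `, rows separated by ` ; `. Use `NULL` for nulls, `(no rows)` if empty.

3 | Kenya ; 8 | India ; 12 | Canada ; 15 | India ; 16 | India

For each authors row, check whether any books with matching author_id has year <= 2015.
Keep rows where that is true.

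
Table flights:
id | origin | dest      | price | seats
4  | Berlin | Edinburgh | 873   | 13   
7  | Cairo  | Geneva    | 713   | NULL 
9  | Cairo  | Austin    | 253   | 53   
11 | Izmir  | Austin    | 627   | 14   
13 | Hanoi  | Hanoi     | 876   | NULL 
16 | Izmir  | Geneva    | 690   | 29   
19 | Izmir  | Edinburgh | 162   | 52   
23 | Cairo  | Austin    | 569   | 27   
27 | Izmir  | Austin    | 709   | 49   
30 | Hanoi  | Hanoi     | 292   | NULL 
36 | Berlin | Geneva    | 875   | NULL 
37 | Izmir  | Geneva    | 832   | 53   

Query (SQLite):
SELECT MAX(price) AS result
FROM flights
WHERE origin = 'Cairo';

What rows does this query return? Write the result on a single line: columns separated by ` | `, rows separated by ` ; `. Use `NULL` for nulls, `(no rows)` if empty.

Rows where origin='Cairo' → price values: [713, 253, 569].
MAX of non-NULL values = 713.

713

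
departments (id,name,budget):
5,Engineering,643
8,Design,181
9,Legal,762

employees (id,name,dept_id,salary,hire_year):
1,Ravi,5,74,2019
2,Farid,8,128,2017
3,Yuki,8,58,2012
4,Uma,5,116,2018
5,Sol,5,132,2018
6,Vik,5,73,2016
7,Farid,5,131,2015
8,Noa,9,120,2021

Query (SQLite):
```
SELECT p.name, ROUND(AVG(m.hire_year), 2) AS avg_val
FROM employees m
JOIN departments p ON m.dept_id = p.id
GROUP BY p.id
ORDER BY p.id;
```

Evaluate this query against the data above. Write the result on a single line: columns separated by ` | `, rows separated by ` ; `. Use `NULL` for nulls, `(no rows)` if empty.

Join each employees row to its departments via dept_id.
Group joined rows by departments.id; compute ROUND(AVG(m.hire_year), 2) per group.
  5: ids {1, 4, 5, 6, 7} → ROUND(AVG(m.hire_year), 2)=2017.2
  8: ids {2, 3} → ROUND(AVG(m.hire_year), 2)=2014.5
  9: ids {8} → ROUND(AVG(m.hire_year), 2)=2021

Engineering | 2017.2 ; Design | 2014.5 ; Legal | 2021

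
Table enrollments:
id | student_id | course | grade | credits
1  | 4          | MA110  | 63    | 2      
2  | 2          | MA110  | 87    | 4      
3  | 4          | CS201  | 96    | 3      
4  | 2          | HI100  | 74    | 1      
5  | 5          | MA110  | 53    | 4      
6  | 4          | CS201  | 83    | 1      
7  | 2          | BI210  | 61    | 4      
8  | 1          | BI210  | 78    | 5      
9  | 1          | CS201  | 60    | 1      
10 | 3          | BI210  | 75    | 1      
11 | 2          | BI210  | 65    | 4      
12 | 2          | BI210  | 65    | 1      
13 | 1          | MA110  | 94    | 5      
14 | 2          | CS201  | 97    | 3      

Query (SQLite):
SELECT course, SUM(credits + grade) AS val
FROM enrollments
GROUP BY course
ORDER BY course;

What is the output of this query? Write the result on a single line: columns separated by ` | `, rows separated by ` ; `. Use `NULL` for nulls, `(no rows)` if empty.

For each row compute credits + grade.
Group by course; take SUM of the expression per group.
  BI210: ids {7, 8, 10, 11, 12} → SUM(credits + grade)=359
  CS201: ids {3, 6, 9, 14} → SUM(credits + grade)=344
  HI100: ids {4} → SUM(credits + grade)=75
  MA110: ids {1, 2, 5, 13} → SUM(credits + grade)=312

BI210 | 359 ; CS201 | 344 ; HI100 | 75 ; MA110 | 312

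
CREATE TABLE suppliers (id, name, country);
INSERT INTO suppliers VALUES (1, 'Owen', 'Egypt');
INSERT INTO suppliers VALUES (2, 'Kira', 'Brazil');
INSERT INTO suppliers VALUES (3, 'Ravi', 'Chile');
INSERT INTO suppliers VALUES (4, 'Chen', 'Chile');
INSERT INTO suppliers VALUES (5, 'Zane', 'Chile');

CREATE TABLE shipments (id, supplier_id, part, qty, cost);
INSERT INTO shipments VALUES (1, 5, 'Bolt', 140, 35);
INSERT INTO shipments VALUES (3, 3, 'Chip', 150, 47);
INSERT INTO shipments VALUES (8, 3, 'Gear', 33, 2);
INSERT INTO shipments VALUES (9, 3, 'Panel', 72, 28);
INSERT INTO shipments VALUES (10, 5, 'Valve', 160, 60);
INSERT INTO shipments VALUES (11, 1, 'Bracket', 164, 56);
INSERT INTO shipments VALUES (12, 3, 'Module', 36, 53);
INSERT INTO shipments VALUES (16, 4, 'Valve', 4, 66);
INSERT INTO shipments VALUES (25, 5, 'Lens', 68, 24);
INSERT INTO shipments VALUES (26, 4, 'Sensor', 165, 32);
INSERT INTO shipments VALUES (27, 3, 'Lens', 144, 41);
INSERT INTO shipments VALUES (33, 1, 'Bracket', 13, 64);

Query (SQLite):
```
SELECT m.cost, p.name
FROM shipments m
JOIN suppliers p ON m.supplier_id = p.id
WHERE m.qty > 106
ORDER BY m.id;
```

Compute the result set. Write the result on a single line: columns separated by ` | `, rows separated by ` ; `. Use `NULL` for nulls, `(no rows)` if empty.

35 | Zane ; 47 | Ravi ; 60 | Zane ; 56 | Owen ; 32 | Chen ; 41 | Ravi

Each shipments row matches the suppliers row where supplier_id = suppliers.id.
Then keep rows with m.qty > 106.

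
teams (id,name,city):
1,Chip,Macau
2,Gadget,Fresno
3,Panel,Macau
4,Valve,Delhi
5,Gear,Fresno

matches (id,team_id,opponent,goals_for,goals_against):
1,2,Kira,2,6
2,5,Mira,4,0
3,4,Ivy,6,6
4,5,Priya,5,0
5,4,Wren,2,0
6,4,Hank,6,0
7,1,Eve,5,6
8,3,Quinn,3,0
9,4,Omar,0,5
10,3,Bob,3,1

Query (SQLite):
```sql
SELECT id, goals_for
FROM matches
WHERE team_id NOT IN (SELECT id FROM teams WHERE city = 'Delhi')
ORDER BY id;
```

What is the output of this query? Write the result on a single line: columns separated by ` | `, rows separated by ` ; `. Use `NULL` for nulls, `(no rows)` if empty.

1 | 2 ; 2 | 4 ; 4 | 5 ; 7 | 5 ; 8 | 3 ; 10 | 3

Inner query: teams.id where city = 'Delhi'.
Outer: keep matches rows whose team_id is not in that set.
Inner query → {4}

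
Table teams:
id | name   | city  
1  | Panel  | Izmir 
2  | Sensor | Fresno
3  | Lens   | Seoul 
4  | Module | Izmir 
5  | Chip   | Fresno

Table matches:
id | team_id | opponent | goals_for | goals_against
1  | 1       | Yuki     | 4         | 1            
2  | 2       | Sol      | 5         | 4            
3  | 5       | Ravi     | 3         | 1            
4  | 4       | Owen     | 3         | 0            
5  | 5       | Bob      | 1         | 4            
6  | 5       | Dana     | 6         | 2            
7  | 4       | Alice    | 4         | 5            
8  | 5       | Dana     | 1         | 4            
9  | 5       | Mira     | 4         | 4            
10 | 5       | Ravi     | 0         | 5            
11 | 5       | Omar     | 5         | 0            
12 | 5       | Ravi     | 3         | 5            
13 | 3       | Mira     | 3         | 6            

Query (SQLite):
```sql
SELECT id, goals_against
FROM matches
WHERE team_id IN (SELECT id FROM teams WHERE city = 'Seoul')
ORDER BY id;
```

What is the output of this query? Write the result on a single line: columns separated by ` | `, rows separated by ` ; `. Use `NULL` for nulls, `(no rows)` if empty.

Inner query: teams.id where city = 'Seoul'.
Outer: keep matches rows whose team_id is in that set.
Inner query → {3}

13 | 6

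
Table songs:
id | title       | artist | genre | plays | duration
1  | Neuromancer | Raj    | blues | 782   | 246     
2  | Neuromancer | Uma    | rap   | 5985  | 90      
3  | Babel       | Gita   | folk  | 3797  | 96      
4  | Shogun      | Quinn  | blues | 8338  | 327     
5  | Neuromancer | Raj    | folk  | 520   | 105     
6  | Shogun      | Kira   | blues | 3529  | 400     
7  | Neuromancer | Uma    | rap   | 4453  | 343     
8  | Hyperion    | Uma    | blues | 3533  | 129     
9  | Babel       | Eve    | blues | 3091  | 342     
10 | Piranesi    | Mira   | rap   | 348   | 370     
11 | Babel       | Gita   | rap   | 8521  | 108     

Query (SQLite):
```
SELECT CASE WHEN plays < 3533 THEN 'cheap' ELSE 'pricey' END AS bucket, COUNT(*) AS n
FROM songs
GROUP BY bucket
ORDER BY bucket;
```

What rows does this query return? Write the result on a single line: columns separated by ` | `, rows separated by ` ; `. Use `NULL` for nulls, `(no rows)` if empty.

cheap | 5 ; pricey | 6

Bucket rows by plays < 3533 → 'cheap' else 'pricey'; count each bucket.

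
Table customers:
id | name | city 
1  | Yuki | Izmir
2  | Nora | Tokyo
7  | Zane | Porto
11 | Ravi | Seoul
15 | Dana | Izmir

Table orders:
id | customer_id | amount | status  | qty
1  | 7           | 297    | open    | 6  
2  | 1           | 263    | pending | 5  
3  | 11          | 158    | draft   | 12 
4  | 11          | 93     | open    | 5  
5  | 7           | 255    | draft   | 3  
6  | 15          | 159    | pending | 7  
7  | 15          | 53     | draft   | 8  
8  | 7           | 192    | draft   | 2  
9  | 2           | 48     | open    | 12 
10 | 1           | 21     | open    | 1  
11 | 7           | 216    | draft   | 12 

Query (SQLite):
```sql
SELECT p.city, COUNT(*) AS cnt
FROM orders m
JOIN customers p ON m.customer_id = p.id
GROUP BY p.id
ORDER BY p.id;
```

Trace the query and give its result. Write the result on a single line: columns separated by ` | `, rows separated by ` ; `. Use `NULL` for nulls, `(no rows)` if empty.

Izmir | 2 ; Tokyo | 1 ; Porto | 4 ; Seoul | 2 ; Izmir | 2

Join each orders row to its customers via customer_id.
Group joined rows by customers.id; compute COUNT(*) per group.
  1: ids {2, 10} → COUNT(*)=2
  2: ids {9} → COUNT(*)=1
  7: ids {1, 5, 8, 11} → COUNT(*)=4
  11: ids {3, 4} → COUNT(*)=2
  15: ids {6, 7} → COUNT(*)=2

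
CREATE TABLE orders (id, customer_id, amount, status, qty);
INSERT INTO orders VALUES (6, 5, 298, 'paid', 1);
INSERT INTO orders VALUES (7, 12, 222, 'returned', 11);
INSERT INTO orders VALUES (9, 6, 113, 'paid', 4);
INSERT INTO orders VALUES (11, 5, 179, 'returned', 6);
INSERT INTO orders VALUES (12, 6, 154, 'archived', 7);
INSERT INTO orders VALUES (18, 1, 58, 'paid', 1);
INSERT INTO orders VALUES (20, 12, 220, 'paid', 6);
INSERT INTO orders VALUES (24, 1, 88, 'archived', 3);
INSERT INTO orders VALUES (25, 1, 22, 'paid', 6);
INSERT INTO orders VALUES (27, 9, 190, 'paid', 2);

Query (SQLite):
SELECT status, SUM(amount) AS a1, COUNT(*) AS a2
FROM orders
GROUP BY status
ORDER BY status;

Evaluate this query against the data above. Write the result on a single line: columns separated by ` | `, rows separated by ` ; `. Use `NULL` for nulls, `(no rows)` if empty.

Group orders by status.
Per group compute: SUM(amount), COUNT(*).
  archived: ids {12, 24} → SUM(amount)=242, COUNT(*)=2
  paid: ids {6, 9, 18, 20, 25, 27} → SUM(amount)=901, COUNT(*)=6
  returned: ids {7, 11} → SUM(amount)=401, COUNT(*)=2

archived | 242 | 2 ; paid | 901 | 6 ; returned | 401 | 2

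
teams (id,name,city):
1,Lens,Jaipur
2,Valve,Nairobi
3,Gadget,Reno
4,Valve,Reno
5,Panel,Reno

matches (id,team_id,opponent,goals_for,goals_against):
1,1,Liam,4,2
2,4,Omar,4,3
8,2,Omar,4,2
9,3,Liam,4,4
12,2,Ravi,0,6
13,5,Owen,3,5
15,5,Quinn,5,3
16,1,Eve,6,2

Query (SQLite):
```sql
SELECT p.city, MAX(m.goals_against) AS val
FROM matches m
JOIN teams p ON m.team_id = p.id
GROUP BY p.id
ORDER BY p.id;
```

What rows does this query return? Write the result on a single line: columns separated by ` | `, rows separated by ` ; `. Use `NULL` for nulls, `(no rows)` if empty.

Jaipur | 2 ; Nairobi | 6 ; Reno | 4 ; Reno | 3 ; Reno | 5

Join each matches row to its teams via team_id.
Group joined rows by teams.id; compute MAX(m.goals_against) per group.
  1: ids {1, 16} → MAX(m.goals_against)=2
  2: ids {8, 12} → MAX(m.goals_against)=6
  3: ids {9} → MAX(m.goals_against)=4
  4: ids {2} → MAX(m.goals_against)=3
  5: ids {13, 15} → MAX(m.goals_against)=5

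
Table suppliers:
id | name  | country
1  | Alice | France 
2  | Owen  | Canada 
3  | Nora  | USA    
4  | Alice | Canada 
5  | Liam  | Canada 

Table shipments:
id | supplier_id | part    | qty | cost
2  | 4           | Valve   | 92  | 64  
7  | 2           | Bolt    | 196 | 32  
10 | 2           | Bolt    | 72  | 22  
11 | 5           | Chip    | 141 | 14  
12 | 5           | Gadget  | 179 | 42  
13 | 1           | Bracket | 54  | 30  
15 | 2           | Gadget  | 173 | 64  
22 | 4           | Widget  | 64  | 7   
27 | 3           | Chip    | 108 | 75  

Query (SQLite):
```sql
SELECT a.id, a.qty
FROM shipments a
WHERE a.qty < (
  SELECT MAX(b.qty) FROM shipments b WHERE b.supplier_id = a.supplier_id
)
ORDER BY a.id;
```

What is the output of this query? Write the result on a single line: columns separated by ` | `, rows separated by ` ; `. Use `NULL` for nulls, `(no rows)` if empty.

10 | 72 ; 11 | 141 ; 15 | 173 ; 22 | 64

For each shipments row a, compute MAX(qty) over rows sharing a.supplier_id.
Keep row a if a.qty < that per-group MAX.
  supplier_id=1: MAX(qty) = 54
  supplier_id=2: MAX(qty) = 196
  supplier_id=3: MAX(qty) = 108
  supplier_id=4: MAX(qty) = 92
  supplier_id=5: MAX(qty) = 179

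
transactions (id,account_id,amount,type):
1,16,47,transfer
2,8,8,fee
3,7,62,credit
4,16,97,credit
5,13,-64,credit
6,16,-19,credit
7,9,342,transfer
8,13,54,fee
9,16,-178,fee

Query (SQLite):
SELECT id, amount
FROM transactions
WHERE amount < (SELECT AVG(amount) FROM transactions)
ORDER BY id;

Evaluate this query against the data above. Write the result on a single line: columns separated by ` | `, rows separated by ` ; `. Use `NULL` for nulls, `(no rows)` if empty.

2 | 8 ; 5 | -64 ; 6 | -19 ; 9 | -178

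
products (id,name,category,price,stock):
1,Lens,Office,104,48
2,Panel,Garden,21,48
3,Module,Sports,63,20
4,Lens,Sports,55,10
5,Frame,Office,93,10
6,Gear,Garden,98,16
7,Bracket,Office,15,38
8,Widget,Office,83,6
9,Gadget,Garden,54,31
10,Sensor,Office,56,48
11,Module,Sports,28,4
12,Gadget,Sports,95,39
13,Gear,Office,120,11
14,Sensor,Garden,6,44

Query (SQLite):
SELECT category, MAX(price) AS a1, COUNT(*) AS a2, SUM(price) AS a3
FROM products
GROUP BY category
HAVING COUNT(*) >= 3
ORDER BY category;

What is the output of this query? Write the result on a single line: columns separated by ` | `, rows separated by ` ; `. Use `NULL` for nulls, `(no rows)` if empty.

Garden | 98 | 4 | 179 ; Office | 120 | 6 | 471 ; Sports | 95 | 4 | 241

Group products by category.
Per group compute: MAX(price), COUNT(*), SUM(price).
HAVING: drop groups with fewer than 3 rows.
  Garden: ids {2, 6, 9, 14} → MAX(price)=98, COUNT(*)=4, SUM(price)=179
  Office: ids {1, 5, 7, 8, 10, 13} → MAX(price)=120, COUNT(*)=6, SUM(price)=471
  Sports: ids {3, 4, 11, 12} → MAX(price)=95, COUNT(*)=4, SUM(price)=241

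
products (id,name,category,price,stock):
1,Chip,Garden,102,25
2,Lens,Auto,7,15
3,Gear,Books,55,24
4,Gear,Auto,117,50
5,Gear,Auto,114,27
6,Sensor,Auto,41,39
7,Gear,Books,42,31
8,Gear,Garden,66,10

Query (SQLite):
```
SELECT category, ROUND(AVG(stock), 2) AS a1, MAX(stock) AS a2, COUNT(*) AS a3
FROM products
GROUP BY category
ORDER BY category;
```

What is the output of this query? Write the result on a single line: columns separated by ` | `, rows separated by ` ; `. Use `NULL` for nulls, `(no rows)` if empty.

Auto | 32.75 | 50 | 4 ; Books | 27.5 | 31 | 2 ; Garden | 17.5 | 25 | 2

Group products by category.
Per group compute: ROUND(AVG(stock), 2), MAX(stock), COUNT(*).
  Auto: ids {2, 4, 5, 6} → ROUND(AVG(stock), 2)=32.75, MAX(stock)=50, COUNT(*)=4
  Books: ids {3, 7} → ROUND(AVG(stock), 2)=27.5, MAX(stock)=31, COUNT(*)=2
  Garden: ids {1, 8} → ROUND(AVG(stock), 2)=17.5, MAX(stock)=25, COUNT(*)=2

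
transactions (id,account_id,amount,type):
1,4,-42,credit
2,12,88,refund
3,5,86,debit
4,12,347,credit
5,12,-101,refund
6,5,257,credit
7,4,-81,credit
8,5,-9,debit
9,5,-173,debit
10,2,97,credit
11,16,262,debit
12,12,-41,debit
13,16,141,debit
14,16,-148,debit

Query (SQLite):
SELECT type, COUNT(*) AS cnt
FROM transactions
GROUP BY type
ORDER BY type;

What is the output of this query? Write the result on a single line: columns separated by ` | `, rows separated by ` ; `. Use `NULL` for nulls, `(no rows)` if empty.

credit | 5 ; debit | 7 ; refund | 2

Partition transactions by type; compute COUNT(*) within each group.
  credit: ids {1, 4, 6, 7, 10} → COUNT(*)=5
  debit: ids {3, 8, 9, 11, 12, 13, 14} → COUNT(*)=7
  refund: ids {2, 5} → COUNT(*)=2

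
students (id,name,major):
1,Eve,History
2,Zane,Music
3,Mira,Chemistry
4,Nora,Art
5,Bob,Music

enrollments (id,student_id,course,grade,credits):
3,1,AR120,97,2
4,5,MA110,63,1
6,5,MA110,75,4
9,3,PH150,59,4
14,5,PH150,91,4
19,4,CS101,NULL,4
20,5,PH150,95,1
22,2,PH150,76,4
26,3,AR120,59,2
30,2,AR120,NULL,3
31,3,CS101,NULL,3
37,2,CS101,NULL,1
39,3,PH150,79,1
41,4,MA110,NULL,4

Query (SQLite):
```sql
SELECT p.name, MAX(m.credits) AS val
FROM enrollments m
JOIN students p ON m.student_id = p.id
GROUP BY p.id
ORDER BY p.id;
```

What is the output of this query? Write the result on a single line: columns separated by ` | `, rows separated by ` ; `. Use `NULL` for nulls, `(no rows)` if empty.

Join each enrollments row to its students via student_id.
Group joined rows by students.id; compute MAX(m.credits) per group.
  1: ids {3} → MAX(m.credits)=2
  2: ids {22, 30, 37} → MAX(m.credits)=4
  3: ids {9, 26, 31, 39} → MAX(m.credits)=4
  4: ids {19, 41} → MAX(m.credits)=4
  5: ids {4, 6, 14, 20} → MAX(m.credits)=4

Eve | 2 ; Zane | 4 ; Mira | 4 ; Nora | 4 ; Bob | 4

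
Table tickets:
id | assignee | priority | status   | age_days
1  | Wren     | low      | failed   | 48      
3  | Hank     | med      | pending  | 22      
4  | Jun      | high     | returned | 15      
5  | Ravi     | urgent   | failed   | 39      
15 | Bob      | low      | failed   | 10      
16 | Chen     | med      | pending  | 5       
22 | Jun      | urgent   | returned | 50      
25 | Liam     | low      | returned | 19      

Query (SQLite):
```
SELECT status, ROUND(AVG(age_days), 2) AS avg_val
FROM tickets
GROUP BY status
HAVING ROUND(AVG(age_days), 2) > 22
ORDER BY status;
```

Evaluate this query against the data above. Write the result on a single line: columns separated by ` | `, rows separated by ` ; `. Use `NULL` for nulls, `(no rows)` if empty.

failed | 32.33 ; returned | 28

Partition tickets by status; compute ROUND(AVG(age_days), 2) within each group.
HAVING: keep groups where ROUND(AVG(age_days), 2) > 22.
  failed: ids {1, 5, 15} → ROUND(AVG(age_days), 2)=32.33
  pending: ids {3, 16} → ROUND(AVG(age_days), 2)=13.5
  returned: ids {4, 22, 25} → ROUND(AVG(age_days), 2)=28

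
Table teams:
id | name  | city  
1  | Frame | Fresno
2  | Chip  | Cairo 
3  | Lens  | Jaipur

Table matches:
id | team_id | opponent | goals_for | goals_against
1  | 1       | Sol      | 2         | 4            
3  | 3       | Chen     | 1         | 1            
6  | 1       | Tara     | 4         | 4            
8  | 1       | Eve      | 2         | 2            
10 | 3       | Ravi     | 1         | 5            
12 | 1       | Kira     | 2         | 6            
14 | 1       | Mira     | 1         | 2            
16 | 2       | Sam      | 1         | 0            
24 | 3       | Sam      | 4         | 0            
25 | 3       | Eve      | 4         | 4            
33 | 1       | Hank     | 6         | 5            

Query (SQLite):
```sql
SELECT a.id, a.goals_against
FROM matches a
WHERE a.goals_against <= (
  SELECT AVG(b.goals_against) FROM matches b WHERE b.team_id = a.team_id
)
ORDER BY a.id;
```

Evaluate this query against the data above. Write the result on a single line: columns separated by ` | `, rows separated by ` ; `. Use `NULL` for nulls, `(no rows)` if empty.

For each matches row a, compute AVG(goals_against) over rows sharing a.team_id.
Keep row a if a.goals_against <= that per-group AVG.
  team_id=1: AVG(goals_against) = 3.833333
  team_id=2: AVG(goals_against) = 0.0
  team_id=3: AVG(goals_against) = 2.5

3 | 1 ; 8 | 2 ; 14 | 2 ; 16 | 0 ; 24 | 0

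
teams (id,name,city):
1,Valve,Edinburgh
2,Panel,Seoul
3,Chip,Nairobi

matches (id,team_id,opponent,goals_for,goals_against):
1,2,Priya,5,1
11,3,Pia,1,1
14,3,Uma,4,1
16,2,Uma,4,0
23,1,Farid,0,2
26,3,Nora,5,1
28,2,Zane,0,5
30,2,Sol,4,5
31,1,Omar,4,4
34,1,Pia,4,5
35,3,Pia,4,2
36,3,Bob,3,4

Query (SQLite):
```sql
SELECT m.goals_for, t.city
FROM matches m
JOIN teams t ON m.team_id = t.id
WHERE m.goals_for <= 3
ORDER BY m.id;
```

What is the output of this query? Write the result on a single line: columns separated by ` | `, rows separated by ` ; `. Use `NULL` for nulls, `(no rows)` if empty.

1 | Nairobi ; 0 | Edinburgh ; 0 | Seoul ; 3 | Nairobi

Each matches row matches the teams row where team_id = teams.id.
Then keep rows with m.goals_for <= 3.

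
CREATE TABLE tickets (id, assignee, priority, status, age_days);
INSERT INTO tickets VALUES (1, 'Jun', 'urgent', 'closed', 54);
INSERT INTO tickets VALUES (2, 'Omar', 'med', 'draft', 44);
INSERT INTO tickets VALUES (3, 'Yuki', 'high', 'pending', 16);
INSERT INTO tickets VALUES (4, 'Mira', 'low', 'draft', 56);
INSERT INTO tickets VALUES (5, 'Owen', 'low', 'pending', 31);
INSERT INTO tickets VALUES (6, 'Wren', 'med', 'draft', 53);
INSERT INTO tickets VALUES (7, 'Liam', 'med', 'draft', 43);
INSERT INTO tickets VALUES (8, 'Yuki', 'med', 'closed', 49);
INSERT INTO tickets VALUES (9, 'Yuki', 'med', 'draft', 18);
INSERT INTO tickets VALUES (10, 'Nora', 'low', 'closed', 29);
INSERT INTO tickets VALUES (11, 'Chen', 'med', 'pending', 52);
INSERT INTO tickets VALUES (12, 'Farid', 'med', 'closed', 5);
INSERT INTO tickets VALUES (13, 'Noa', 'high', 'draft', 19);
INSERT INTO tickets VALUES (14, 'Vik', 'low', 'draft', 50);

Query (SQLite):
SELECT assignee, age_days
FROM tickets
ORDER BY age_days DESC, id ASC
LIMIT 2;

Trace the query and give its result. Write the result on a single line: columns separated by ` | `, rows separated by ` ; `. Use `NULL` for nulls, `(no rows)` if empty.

Mira | 56 ; Jun | 54

Sort by age_days desc, tiebreak id asc: (56, id=4), (54, id=1), (53, id=6), (52, id=11), (50, id=14) …. Take first 2.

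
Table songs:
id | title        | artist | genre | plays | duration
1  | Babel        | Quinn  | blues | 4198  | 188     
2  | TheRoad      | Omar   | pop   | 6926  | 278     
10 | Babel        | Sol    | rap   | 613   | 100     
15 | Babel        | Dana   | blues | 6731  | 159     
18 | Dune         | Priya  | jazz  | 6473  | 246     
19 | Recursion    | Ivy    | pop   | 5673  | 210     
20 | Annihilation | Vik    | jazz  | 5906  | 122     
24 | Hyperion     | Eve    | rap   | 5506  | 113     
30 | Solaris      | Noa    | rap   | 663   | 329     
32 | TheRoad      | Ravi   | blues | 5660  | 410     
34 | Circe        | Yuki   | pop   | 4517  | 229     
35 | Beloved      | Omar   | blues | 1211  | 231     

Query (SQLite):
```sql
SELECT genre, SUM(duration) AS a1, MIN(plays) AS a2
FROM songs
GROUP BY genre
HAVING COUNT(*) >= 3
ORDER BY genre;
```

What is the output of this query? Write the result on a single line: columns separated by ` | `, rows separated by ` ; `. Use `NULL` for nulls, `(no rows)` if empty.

blues | 988 | 1211 ; pop | 717 | 4517 ; rap | 542 | 613

Group songs by genre.
Per group compute: SUM(duration), MIN(plays).
HAVING: drop groups with fewer than 3 rows.
  blues: ids {1, 15, 32, 35} → SUM(duration)=988, MIN(plays)=1211
  jazz: ids {18, 20} → SUM(duration)=368, MIN(plays)=5906
  pop: ids {2, 19, 34} → SUM(duration)=717, MIN(plays)=4517
  rap: ids {10, 24, 30} → SUM(duration)=542, MIN(plays)=613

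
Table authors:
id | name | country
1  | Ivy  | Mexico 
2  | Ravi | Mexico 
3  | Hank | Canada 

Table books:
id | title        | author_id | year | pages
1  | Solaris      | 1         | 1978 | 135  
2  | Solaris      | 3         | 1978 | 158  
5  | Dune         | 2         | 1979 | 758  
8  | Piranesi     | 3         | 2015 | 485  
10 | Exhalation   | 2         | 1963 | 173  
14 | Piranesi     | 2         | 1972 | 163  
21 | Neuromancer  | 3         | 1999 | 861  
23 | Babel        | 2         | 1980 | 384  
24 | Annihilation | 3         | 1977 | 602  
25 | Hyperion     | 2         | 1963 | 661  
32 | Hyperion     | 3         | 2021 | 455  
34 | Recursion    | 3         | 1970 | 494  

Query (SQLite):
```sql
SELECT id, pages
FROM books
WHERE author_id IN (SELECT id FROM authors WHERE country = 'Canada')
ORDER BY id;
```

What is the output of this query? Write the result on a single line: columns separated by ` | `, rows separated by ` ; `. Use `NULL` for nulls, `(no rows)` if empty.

Inner query: authors.id where country = 'Canada'.
Outer: keep books rows whose author_id is in that set.
Inner query → {3}

2 | 158 ; 8 | 485 ; 21 | 861 ; 24 | 602 ; 32 | 455 ; 34 | 494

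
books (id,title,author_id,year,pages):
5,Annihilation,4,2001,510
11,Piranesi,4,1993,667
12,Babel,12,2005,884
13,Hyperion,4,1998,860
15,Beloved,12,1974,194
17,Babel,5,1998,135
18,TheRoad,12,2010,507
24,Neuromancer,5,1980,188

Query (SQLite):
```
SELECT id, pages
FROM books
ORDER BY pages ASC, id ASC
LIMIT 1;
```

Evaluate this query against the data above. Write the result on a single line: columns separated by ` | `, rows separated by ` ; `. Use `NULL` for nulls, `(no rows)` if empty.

Sort by pages asc, tiebreak id asc: (135, id=17), (188, id=24), (194, id=15), (507, id=18) …. Take first 1.

17 | 135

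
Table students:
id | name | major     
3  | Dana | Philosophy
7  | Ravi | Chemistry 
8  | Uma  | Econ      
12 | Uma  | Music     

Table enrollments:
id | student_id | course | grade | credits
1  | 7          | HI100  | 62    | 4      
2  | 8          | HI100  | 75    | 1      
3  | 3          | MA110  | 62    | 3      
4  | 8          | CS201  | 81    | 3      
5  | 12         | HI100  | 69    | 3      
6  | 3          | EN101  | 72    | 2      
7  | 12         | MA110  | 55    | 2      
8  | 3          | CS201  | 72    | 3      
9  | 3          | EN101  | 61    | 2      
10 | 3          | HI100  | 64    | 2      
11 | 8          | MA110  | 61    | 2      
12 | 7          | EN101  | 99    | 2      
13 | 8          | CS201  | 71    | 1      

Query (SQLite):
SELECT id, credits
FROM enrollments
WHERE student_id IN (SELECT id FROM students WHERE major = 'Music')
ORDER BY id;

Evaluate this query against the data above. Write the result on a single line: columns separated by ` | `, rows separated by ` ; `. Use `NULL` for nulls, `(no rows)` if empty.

5 | 3 ; 7 | 2

Inner query: students.id where major = 'Music'.
Outer: keep enrollments rows whose student_id is in that set.
Inner query → {12}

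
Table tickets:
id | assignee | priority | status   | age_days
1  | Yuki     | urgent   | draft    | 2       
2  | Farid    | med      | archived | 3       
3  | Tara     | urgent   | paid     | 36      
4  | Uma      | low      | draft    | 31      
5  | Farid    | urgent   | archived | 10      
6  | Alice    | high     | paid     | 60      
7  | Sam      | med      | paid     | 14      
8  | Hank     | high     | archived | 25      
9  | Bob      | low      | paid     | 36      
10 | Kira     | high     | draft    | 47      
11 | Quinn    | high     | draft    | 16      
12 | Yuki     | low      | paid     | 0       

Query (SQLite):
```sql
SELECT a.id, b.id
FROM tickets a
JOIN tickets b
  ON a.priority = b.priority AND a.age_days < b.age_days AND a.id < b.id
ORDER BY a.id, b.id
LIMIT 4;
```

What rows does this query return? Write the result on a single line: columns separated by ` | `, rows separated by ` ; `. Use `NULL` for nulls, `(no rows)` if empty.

1 | 3 ; 1 | 5 ; 2 | 7 ; 4 | 9

Pairs (a,b) with same priority, a.age_days < b.age_days, a.id < b.id.
priority groups: high:{6,8,10,11} low:{4,9,12} med:{2,7} urgent:{1,3,5}
Ordered by (a.id, b.id); first 4.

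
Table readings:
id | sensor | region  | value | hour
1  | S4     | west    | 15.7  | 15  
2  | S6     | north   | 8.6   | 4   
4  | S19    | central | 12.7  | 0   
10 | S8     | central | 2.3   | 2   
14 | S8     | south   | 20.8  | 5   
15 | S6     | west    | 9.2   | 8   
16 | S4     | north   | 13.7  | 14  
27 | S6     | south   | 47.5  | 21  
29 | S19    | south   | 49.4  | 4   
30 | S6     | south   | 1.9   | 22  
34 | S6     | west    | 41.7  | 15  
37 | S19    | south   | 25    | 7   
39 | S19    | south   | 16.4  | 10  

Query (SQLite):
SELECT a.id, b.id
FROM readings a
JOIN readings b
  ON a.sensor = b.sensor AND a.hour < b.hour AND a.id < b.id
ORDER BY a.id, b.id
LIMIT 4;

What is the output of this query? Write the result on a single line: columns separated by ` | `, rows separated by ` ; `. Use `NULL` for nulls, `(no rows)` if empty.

2 | 15 ; 2 | 27 ; 2 | 30 ; 2 | 34

Pairs (a,b) with same sensor, a.hour < b.hour, a.id < b.id.
sensor groups: S19:{4,29,37,39} S4:{1,16} S6:{2,15,27,30,34} S8:{10,14}
Ordered by (a.id, b.id); first 4.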